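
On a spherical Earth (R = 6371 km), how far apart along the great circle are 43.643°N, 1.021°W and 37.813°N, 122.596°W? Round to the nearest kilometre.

9217 km

Δλ = -122.596 − -1.021 = -121.575°.
Δφ = 37.813 − 43.643 = -5.830°.
a = sin²(Δφ/2) + cos φ₁ · cos φ₂ · sin²(Δλ/2) = 0.438110.
c = 2·atan2(√a, √(1−a)) = 1.44670 rad → d = 6371·c ≈ 9216.91 km.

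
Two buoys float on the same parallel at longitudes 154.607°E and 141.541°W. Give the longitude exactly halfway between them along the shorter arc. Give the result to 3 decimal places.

Signed shortest Δλ from +154.607° to -141.541° is +63.852°.
Midpoint longitude = +154.607° + (+63.852°)/2 = +154.607° + 31.926° = +186.533°.
Normalise into (−180°, 180°]: -173.467°.
(The naïve average (+154.607 + -141.541)/2 = 6.533° is on the wrong side of the globe.)

173.467°W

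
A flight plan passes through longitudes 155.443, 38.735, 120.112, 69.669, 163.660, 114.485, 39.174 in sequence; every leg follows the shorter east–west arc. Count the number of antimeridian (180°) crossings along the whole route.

Leg 1: +155.443° → +38.735°, shortest Δλ = -116.708° (west) — does not cross 180°.
Leg 2: +38.735° → +120.112°, shortest Δλ = 81.377° (east) — does not cross 180°.
Leg 3: +120.112° → +69.669°, shortest Δλ = -50.443° (west) — does not cross 180°.
Leg 4: +69.669° → +163.660°, shortest Δλ = 93.991° (east) — does not cross 180°.
Leg 5: +163.660° → +114.485°, shortest Δλ = -49.175° (west) — does not cross 180°.
Leg 6: +114.485° → +39.174°, shortest Δλ = -75.311° (west) — does not cross 180°.
Total crossings: 0.

0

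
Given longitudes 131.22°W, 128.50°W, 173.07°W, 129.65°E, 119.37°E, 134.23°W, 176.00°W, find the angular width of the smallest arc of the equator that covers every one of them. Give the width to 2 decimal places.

Sort the longitudes: -176.00°, -173.07°, -134.23°, -131.22°, -128.50°, +119.37°, +129.65°.
Eastward gaps between consecutive values (wrapping around): 2.93°, 38.84°, 3.01°, 2.72°, 247.87°, 10.28°, 54.35°.
Largest gap = 247.87° ⇒ minimal covering band is its complement: 360° − 247.87° = 112.13°.
Band runs from +119.37° eastward to -128.50°, crossing the antimeridian.

112.13°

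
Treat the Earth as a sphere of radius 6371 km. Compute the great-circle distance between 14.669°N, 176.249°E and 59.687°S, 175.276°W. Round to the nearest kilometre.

8303 km

Δλ = -175.276 − 176.249 = -351.525°; wrapped into (−180°, 180°]: 8.475°.
Δφ = -59.687 − 14.669 = -74.356°.
a = sin²(Δφ/2) + cos φ₁ · cos φ₂ · sin²(Δλ/2) = 0.367836.
c = 2·atan2(√a, √(1−a)) = 1.30329 rad → d = 6371·c ≈ 8303.26 km.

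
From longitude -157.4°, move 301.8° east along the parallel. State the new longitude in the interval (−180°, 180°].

+144.4°

Start at -157.4°; shift +301.8° → +144.4°.
+144.4° already lies in (−180°, 180°].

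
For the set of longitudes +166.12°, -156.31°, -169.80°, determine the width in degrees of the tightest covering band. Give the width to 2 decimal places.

37.57°

Sort the longitudes: -169.80°, -156.31°, +166.12°.
Eastward gaps between consecutive values (wrapping around): 13.49°, 322.43°, 24.08°.
Largest gap = 322.43° ⇒ minimal covering band is its complement: 360° − 322.43° = 37.57°.
Band runs from +166.12° eastward to -156.31°, crossing the antimeridian.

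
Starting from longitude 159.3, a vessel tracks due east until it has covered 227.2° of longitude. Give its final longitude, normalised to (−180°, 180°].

+26.5°

Start at +159.3°; shift +227.2° → +386.5°.
+386.5° lies outside (−180°, 180°]; subtract 360° → +26.5°.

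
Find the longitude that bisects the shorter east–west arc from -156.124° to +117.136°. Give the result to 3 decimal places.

Signed shortest Δλ from -156.124° to +117.136° is -86.740°.
Midpoint longitude = -156.124° + (-86.740°)/2 = -156.124° − 43.370° = -199.494°.
Normalise into (−180°, 180°]: +160.506°.
(The naïve average (-156.124 + +117.136)/2 = -19.494° is on the wrong side of the globe.)

+160.506°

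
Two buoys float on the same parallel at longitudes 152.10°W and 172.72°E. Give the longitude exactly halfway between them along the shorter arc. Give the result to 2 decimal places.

169.69°W

Signed shortest Δλ from -152.10° to +172.72° is -35.18°.
Midpoint longitude = -152.10° + (-35.18°)/2 = -152.10° − 17.59° = -169.69°.
(The naïve average (-152.10 + +172.72)/2 = 10.31° is on the wrong side of the globe.)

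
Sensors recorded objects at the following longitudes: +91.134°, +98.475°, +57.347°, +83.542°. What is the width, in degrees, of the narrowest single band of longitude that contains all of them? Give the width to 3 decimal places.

Sort the longitudes: +57.347°, +83.542°, +91.134°, +98.475°.
Eastward gaps between consecutive values (wrapping around): 26.195°, 7.592°, 7.341°, 318.872°.
Largest gap = 318.872° ⇒ minimal covering band is its complement: 360° − 318.872° = 41.128°.
Band runs from +57.347° eastward to +98.475°.

41.128°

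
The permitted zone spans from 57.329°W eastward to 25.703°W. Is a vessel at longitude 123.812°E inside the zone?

Band width going east from -57.329° to -25.703°: ((-25.703 − -57.329) mod 360) = 31.626°.
Offset of +123.812° east of the west edge: ((123.812 − -57.329) mod 360) = 181.141°.
181.141° > 31.626° ⇒ outside.

No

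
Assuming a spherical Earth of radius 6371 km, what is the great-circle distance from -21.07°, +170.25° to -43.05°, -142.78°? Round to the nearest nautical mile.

2684 nmi

Δλ = -142.78 − 170.25 = -313.03°; wrapped into (−180°, 180°]: 46.97°.
Δφ = -43.05 − -21.07 = -21.98°.
a = sin²(Δφ/2) + cos φ₁ · cos φ₂ · sin²(Δλ/2) = 0.144635.
c = 2·atan2(√a, √(1−a)) = 0.78026 rad → d = 6371·c ≈ 4971.04 km ≈ 2684.15 nmi.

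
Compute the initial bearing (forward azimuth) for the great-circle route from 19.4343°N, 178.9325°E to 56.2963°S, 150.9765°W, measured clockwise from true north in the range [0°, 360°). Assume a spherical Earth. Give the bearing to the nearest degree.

Δλ = -150.9765 − 178.9325 = -329.9090°; wrapped into (−180°, 180°]: 30.0910°.
θ = atan2( sin Δλ · cos φ₂ , cos φ₁ · sin φ₂ − sin φ₁ · cos φ₂ · cos Δλ )
  = atan2(0.27821, -0.94427) = 163.583° → normalised to [0°, 360°): 163.583°.

164°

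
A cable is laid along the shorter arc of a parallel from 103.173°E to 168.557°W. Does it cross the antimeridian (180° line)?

Naïve |-168.557 − 103.173| = 271.73° > 180°, so the shorter arc goes the other way round — across 180°.
Signed shortest Δλ = ((-168.557 − 103.173 + 180) mod 360) − 180 = 88.27°.
Going east by 88.27° from +103.173° passes through 180° before reaching -168.557°.

Yes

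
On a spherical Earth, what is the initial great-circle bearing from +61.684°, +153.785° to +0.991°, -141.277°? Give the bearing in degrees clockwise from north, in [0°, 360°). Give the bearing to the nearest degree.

Δλ = -141.277 − 153.785 = -295.062°; wrapped into (−180°, 180°]: 64.938°.
θ = atan2( sin Δλ · cos φ₂ , cos φ₁ · sin φ₂ − sin φ₁ · cos φ₂ · cos Δλ )
  = atan2(0.90571, -0.36465) = 111.930° → normalised to [0°, 360°): 111.930°.

112°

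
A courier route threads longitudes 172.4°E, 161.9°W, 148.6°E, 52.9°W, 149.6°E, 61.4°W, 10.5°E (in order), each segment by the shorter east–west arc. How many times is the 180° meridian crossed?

Leg 1: +172.4° → -161.9°, shortest Δλ = 25.7° (east) — crosses 180°.
Leg 2: -161.9° → +148.6°, shortest Δλ = -49.5° (west) — crosses 180°.
Leg 3: +148.6° → -52.9°, shortest Δλ = 158.5° (east) — crosses 180°.
Leg 4: -52.9° → +149.6°, shortest Δλ = -157.5° (west) — crosses 180°.
Leg 5: +149.6° → -61.4°, shortest Δλ = 149.0° (east) — crosses 180°.
Leg 6: -61.4° → +10.5°, shortest Δλ = 71.9° (east) — does not cross 180°.
Total crossings: 5.

5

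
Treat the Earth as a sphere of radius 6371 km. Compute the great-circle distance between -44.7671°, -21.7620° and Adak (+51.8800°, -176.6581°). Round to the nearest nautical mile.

Δλ = -176.6581 − -21.7620 = -154.8961°.
Δφ = 51.8800 − -44.7671 = 96.6471°.
a = sin²(Δφ/2) + cos φ₁ · cos φ₂ · sin²(Δλ/2) = 0.975452.
c = 2·atan2(√a, √(1−a)) = 2.82694 rad → d = 6371·c ≈ 18010.45 km ≈ 9724.86 nmi.

9725 nmi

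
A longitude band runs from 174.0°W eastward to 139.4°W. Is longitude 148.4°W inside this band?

Band width going east from -174.0° to -139.4°: ((-139.4 − -174.0) mod 360) = 34.6°.
Offset of -148.4° east of the west edge: ((-148.4 − -174.0) mod 360) = 25.6°.
25.6° ≤ 34.6° ⇒ inside.

Yes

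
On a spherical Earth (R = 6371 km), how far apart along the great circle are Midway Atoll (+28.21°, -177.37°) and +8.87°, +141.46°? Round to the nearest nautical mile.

2597 nmi

Δλ = 141.46 − -177.37 = 318.83°; wrapped into (−180°, 180°]: -41.17°.
Δφ = 8.87 − 28.21 = -19.34°.
a = sin²(Δφ/2) + cos φ₁ · cos φ₂ · sin²(Δλ/2) = 0.135849.
c = 2·atan2(√a, √(1−a)) = 0.75496 rad → d = 6371·c ≈ 4809.82 km ≈ 2597.09 nmi.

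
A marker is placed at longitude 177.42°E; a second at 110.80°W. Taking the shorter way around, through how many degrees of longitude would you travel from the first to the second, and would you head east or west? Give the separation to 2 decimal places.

Raw difference: -110.80 − 177.42 = -288.22°.
Normalise into (−180°, 180°]: -288.22° + 360° = 71.78°.
Positive ⇒ the second point lies to the east; separation 71.78°.

71.78° east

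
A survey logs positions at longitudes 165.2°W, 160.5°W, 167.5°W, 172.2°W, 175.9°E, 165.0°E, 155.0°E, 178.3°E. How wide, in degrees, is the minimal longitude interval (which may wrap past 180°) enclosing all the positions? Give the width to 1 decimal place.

Sort the longitudes: -172.2°, -167.5°, -165.2°, -160.5°, +155.0°, +165.0°, +175.9°, +178.3°.
Eastward gaps between consecutive values (wrapping around): 4.7°, 2.3°, 4.7°, 315.5°, 10.0°, 10.9°, 2.4°, 9.5°.
Largest gap = 315.5° ⇒ minimal covering band is its complement: 360° − 315.5° = 44.5°.
Band runs from +155.0° eastward to -160.5°, crossing the antimeridian.

44.5°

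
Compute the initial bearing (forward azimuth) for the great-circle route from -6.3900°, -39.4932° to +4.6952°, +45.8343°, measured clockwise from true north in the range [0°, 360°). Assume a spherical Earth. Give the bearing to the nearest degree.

85°

Δλ = 45.8343 − -39.4932 = 85.3275°.
θ = atan2( sin Δλ · cos φ₂ , cos φ₁ · sin φ₂ − sin φ₁ · cos φ₂ · cos Δλ )
  = atan2(0.99333, 0.09038) = 84.801° → normalised to [0°, 360°): 84.801°.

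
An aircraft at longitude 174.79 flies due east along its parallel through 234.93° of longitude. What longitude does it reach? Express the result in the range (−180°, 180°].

+49.72°

Start at +174.79°; shift +234.93° → +409.72°.
+409.72° lies outside (−180°, 180°]; subtract 360° → +49.72°.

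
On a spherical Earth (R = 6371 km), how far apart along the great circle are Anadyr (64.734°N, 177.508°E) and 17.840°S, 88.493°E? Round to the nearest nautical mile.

6344 nmi

Δλ = 88.493 − 177.508 = -89.015°.
Δφ = -17.840 − 64.734 = -82.574°.
a = sin²(Δφ/2) + cos φ₁ · cos φ₂ · sin²(Δλ/2) = 0.635034.
c = 2·atan2(√a, √(1−a)) = 1.84426 rad → d = 6371·c ≈ 11749.78 km ≈ 6344.37 nmi.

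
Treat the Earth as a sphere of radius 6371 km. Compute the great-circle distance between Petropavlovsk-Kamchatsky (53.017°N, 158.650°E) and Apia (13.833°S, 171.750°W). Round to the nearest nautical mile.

Δλ = -171.750 − 158.650 = -330.400°; wrapped into (−180°, 180°]: 29.600°.
Δφ = -13.833 − 53.017 = -66.850°.
a = sin²(Δφ/2) + cos φ₁ · cos φ₂ · sin²(Δλ/2) = 0.341546.
c = 2·atan2(√a, √(1−a)) = 1.24833 rad → d = 6371·c ≈ 7953.10 km ≈ 4294.33 nmi.

4294 nmi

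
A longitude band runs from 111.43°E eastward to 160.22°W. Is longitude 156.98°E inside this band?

Yes

Band width going east from +111.43° to -160.22°: ((-160.22 − 111.43) mod 360) = 88.35°.
Offset of +156.98° east of the west edge: ((156.98 − 111.43) mod 360) = 45.55°.
45.55° ≤ 88.35° ⇒ inside.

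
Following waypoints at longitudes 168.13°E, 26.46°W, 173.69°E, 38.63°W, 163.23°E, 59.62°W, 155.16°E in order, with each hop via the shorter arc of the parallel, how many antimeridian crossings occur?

Leg 1: +168.13° → -26.46°, shortest Δλ = 165.41° (east) — crosses 180°.
Leg 2: -26.46° → +173.69°, shortest Δλ = -159.85° (west) — crosses 180°.
Leg 3: +173.69° → -38.63°, shortest Δλ = 147.68° (east) — crosses 180°.
Leg 4: -38.63° → +163.23°, shortest Δλ = -158.14° (west) — crosses 180°.
Leg 5: +163.23° → -59.62°, shortest Δλ = 137.15° (east) — crosses 180°.
Leg 6: -59.62° → +155.16°, shortest Δλ = -145.22° (west) — crosses 180°.
Total crossings: 6.

6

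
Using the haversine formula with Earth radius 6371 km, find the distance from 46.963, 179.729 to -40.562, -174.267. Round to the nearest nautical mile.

Δλ = -174.267 − 179.729 = -353.996°; wrapped into (−180°, 180°]: 6.004°.
Δφ = -40.562 − 46.963 = -87.525°.
a = sin²(Δφ/2) + cos φ₁ · cos φ₂ · sin²(Δλ/2) = 0.479830.
c = 2·atan2(√a, √(1−a)) = 1.53045 rad → d = 6371·c ≈ 9750.47 km ≈ 5264.83 nmi.

5265 nmi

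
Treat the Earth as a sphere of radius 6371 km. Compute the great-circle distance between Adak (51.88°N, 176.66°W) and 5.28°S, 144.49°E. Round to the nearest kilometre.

Δλ = 144.49 − -176.66 = 321.15°; wrapped into (−180°, 180°]: -38.85°.
Δφ = -5.28 − 51.88 = -57.16°.
a = sin²(Δφ/2) + cos φ₁ · cos φ₂ · sin²(Δλ/2) = 0.296840.
c = 2·atan2(√a, √(1−a)) = 1.15237 rad → d = 6371·c ≈ 7341.77 km.

7342 km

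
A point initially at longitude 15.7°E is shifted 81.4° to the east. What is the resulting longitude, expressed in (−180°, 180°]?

Start at +15.7°; shift +81.4° → +97.1°.
+97.1° already lies in (−180°, 180°].

97.1°E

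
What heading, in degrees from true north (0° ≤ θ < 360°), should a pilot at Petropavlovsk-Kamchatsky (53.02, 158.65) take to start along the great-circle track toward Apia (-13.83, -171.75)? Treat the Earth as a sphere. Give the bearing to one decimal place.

149.6°

Δλ = -171.75 − 158.65 = -330.40°; wrapped into (−180°, 180°]: 29.60°.
θ = atan2( sin Δλ · cos φ₂ , cos φ₁ · sin φ₂ − sin φ₁ · cos φ₂ · cos Δλ )
  = atan2(0.47962, -0.81825) = 149.623° → normalised to [0°, 360°): 149.623°.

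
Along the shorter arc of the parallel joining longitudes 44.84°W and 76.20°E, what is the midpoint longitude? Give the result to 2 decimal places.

Signed shortest Δλ from -44.84° to +76.20° is +121.04°.
Midpoint longitude = -44.84° + (+121.04°)/2 = -44.84° + 60.52° = +15.68°.

15.68°E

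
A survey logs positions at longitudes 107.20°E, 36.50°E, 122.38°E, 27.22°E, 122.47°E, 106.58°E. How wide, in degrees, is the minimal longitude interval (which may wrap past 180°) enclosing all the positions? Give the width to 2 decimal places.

95.25°

Sort the longitudes: +27.22°, +36.50°, +106.58°, +107.20°, +122.38°, +122.47°.
Eastward gaps between consecutive values (wrapping around): 9.28°, 70.08°, 0.62°, 15.18°, 0.09°, 264.75°.
Largest gap = 264.75° ⇒ minimal covering band is its complement: 360° − 264.75° = 95.25°.
Band runs from +27.22° eastward to +122.47°.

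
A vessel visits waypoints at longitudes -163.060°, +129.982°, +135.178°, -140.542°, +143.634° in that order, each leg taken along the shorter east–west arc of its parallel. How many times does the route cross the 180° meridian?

Leg 1: -163.060° → +129.982°, shortest Δλ = -66.958° (west) — crosses 180°.
Leg 2: +129.982° → +135.178°, shortest Δλ = 5.196° (east) — does not cross 180°.
Leg 3: +135.178° → -140.542°, shortest Δλ = 84.28° (east) — crosses 180°.
Leg 4: -140.542° → +143.634°, shortest Δλ = -75.824° (west) — crosses 180°.
Total crossings: 3.

3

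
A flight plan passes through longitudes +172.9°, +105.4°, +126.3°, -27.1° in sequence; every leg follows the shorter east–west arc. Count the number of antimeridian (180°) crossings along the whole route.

Leg 1: +172.9° → +105.4°, shortest Δλ = -67.5° (west) — does not cross 180°.
Leg 2: +105.4° → +126.3°, shortest Δλ = 20.9° (east) — does not cross 180°.
Leg 3: +126.3° → -27.1°, shortest Δλ = -153.4° (west) — does not cross 180°.
Total crossings: 0.

0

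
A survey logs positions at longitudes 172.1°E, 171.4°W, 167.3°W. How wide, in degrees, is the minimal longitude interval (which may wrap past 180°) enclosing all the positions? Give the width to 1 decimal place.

Sort the longitudes: -171.4°, -167.3°, +172.1°.
Eastward gaps between consecutive values (wrapping around): 4.1°, 339.4°, 16.5°.
Largest gap = 339.4° ⇒ minimal covering band is its complement: 360° − 339.4° = 20.6°.
Band runs from +172.1° eastward to -167.3°, crossing the antimeridian.

20.6°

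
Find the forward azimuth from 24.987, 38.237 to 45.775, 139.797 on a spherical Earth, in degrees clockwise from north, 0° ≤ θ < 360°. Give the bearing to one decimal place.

Δλ = 139.797 − 38.237 = 101.560°.
θ = atan2( sin Δλ · cos φ₂ , cos φ₁ · sin φ₂ − sin φ₁ · cos φ₂ · cos Δλ )
  = atan2(0.68333, 0.70858) = 43.961° → normalised to [0°, 360°): 43.961°.

44.0°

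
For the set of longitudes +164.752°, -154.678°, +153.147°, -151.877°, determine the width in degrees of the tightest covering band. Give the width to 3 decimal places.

Sort the longitudes: -154.678°, -151.877°, +153.147°, +164.752°.
Eastward gaps between consecutive values (wrapping around): 2.801°, 305.024°, 11.605°, 40.570°.
Largest gap = 305.024° ⇒ minimal covering band is its complement: 360° − 305.024° = 54.976°.
Band runs from +153.147° eastward to -151.877°, crossing the antimeridian.

54.976°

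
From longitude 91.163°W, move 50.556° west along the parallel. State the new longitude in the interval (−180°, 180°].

Start at -91.163°; shift −50.556° → -141.719°.
-141.719° already lies in (−180°, 180°].

141.719°W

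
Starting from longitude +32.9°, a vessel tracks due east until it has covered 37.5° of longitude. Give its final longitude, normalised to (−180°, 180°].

Start at +32.9°; shift +37.5° → +70.4°.
+70.4° already lies in (−180°, 180°].

+70.4°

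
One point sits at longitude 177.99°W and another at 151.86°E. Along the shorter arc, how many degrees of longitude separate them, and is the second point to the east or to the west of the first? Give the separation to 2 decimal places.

Raw difference: 151.86 − -177.99 = 329.85°.
Normalise into (−180°, 180°]: 329.85° − 360° = -30.15°.
Negative ⇒ the second point lies to the west; separation 30.15°.

30.15° west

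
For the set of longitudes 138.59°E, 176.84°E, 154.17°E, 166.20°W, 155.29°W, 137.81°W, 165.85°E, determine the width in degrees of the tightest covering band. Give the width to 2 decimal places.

83.60°

Sort the longitudes: -166.20°, -155.29°, -137.81°, +138.59°, +154.17°, +165.85°, +176.84°.
Eastward gaps between consecutive values (wrapping around): 10.91°, 17.48°, 276.40°, 15.58°, 11.68°, 10.99°, 16.96°.
Largest gap = 276.40° ⇒ minimal covering band is its complement: 360° − 276.40° = 83.60°.
Band runs from +138.59° eastward to -137.81°, crossing the antimeridian.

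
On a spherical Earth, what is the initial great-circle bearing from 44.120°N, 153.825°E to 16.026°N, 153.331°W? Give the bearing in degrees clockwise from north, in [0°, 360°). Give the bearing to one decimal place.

105.0°

Δλ = -153.331 − 153.825 = -307.156°; wrapped into (−180°, 180°]: 52.844°.
θ = atan2( sin Δλ · cos φ₂ , cos φ₁ · sin φ₂ − sin φ₁ · cos φ₂ · cos Δλ )
  = atan2(0.76602, -0.20594) = 105.048° → normalised to [0°, 360°): 105.048°.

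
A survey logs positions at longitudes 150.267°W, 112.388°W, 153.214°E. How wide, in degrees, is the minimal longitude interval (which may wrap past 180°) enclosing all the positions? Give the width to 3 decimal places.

Sort the longitudes: -150.267°, -112.388°, +153.214°.
Eastward gaps between consecutive values (wrapping around): 37.879°, 265.602°, 56.519°.
Largest gap = 265.602° ⇒ minimal covering band is its complement: 360° − 265.602° = 94.398°.
Band runs from +153.214° eastward to -112.388°, crossing the antimeridian.

94.398°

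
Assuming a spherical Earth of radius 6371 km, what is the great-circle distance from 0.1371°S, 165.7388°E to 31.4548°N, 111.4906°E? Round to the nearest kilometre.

Δλ = 111.4906 − 165.7388 = -54.2482°.
Δφ = 31.4548 − -0.1371 = 31.5919°.
a = sin²(Δφ/2) + cos φ₁ · cos φ₂ · sin²(Δλ/2) = 0.251416.
c = 2·atan2(√a, √(1−a)) = 1.05047 rad → d = 6371·c ≈ 6692.52 km.

6693 km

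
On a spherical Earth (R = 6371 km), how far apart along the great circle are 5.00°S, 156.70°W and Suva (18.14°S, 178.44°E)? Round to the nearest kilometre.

3070 km

Δλ = 178.44 − -156.70 = 335.14°; wrapped into (−180°, 180°]: -24.86°.
Δφ = -18.14 − -5.00 = -13.14°.
a = sin²(Δφ/2) + cos φ₁ · cos φ₂ · sin²(Δλ/2) = 0.056952.
c = 2·atan2(√a, √(1−a)) = 0.48194 rad → d = 6371·c ≈ 3070.46 km.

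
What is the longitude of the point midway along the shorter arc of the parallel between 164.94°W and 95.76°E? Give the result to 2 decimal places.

Signed shortest Δλ from -164.94° to +95.76° is -99.30°.
Midpoint longitude = -164.94° + (-99.30°)/2 = -164.94° − 49.65° = -214.59°.
Normalise into (−180°, 180°]: +145.41°.
(The naïve average (-164.94 + +95.76)/2 = -34.59° is on the wrong side of the globe.)

145.41°E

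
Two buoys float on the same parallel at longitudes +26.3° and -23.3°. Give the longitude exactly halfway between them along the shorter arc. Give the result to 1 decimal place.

+1.5°

Signed shortest Δλ from +26.3° to -23.3° is -49.6°.
Midpoint longitude = +26.3° + (-49.6°)/2 = +26.3° − 24.8° = +1.5°.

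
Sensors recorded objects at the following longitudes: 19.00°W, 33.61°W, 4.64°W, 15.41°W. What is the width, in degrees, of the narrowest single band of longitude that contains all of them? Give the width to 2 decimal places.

Sort the longitudes: -33.61°, -19.00°, -15.41°, -4.64°.
Eastward gaps between consecutive values (wrapping around): 14.61°, 3.59°, 10.77°, 331.03°.
Largest gap = 331.03° ⇒ minimal covering band is its complement: 360° − 331.03° = 28.97°.
Band runs from -33.61° eastward to -4.64°.

28.97°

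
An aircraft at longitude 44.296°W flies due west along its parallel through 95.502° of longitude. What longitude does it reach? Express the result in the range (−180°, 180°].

Start at -44.296°; shift −95.502° → -139.798°.
-139.798° already lies in (−180°, 180°].

139.798°W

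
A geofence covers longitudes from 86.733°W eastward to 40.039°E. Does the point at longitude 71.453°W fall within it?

Yes

Band width going east from -86.733° to +40.039°: ((40.039 − -86.733) mod 360) = 126.772°.
Offset of -71.453° east of the west edge: ((-71.453 − -86.733) mod 360) = 15.280°.
15.280° ≤ 126.772° ⇒ inside.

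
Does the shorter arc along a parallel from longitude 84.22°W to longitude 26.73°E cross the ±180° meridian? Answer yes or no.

No

Signed shortest Δλ = ((26.73 − -84.22 + 180) mod 360) − 180 = 110.95°.
Going east by 110.95° from -84.22° reaches +26.73° without touching 180°.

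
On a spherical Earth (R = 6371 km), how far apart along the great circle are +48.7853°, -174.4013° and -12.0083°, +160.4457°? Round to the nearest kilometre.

7198 km

Δλ = 160.4457 − -174.4013 = 334.8470°; wrapped into (−180°, 180°]: -25.1530°.
Δφ = -12.0083 − 48.7853 = -60.7936°.
a = sin²(Δφ/2) + cos φ₁ · cos φ₂ · sin²(Δλ/2) = 0.286577.
c = 2·atan2(√a, √(1−a)) = 1.12979 rad → d = 6371·c ≈ 7197.91 km.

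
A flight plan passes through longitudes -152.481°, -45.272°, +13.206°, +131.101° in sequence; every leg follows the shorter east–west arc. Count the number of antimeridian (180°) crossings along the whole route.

Leg 1: -152.481° → -45.272°, shortest Δλ = 107.209° (east) — does not cross 180°.
Leg 2: -45.272° → +13.206°, shortest Δλ = 58.478° (east) — does not cross 180°.
Leg 3: +13.206° → +131.101°, shortest Δλ = 117.895° (east) — does not cross 180°.
Total crossings: 0.

0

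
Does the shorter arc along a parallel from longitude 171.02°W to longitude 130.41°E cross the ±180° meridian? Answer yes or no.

Yes

Naïve |130.41 − -171.02| = 301.43° > 180°, so the shorter arc goes the other way round — across 180°.
Signed shortest Δλ = ((130.41 − -171.02 + 180) mod 360) − 180 = -58.57°.
Going west by 58.57° from -171.02° passes through 180° before reaching +130.41°.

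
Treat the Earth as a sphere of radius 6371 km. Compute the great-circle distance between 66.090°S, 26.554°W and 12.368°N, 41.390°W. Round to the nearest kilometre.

8810 km

Δλ = -41.390 − -26.554 = -14.836°.
Δφ = 12.368 − -66.090 = 78.458°.
a = sin²(Δφ/2) + cos φ₁ · cos φ₂ · sin²(Δλ/2) = 0.406556.
c = 2·atan2(√a, √(1−a)) = 1.38280 rad → d = 6371·c ≈ 8809.84 km.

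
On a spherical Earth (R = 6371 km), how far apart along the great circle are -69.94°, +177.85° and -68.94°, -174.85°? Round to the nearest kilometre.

306 km

Δλ = -174.85 − 177.85 = -352.70°; wrapped into (−180°, 180°]: 7.30°.
Δφ = -68.94 − -69.94 = 1.00°.
a = sin²(Δφ/2) + cos φ₁ · cos φ₂ · sin²(Δλ/2) = 0.000576.
c = 2·atan2(√a, √(1−a)) = 0.04799 rad → d = 6371·c ≈ 305.75 km.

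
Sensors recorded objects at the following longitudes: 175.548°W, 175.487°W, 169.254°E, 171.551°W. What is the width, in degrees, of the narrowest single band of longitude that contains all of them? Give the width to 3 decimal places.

19.195°

Sort the longitudes: -175.548°, -175.487°, -171.551°, +169.254°.
Eastward gaps between consecutive values (wrapping around): 0.061°, 3.936°, 340.805°, 15.198°.
Largest gap = 340.805° ⇒ minimal covering band is its complement: 360° − 340.805° = 19.195°.
Band runs from +169.254° eastward to -171.551°, crossing the antimeridian.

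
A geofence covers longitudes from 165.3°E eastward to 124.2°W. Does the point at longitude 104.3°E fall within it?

No

Band width going east from +165.3° to -124.2°: ((-124.2 − 165.3) mod 360) = 70.5°.
Offset of +104.3° east of the west edge: ((104.3 − 165.3) mod 360) = 299.0°.
299.0° > 70.5° ⇒ outside.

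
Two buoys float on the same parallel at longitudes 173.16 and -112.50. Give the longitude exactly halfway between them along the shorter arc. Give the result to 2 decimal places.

-149.67°

Signed shortest Δλ from +173.16° to -112.50° is +74.34°.
Midpoint longitude = +173.16° + (+74.34°)/2 = +173.16° + 37.17° = +210.33°.
Normalise into (−180°, 180°]: -149.67°.
(The naïve average (+173.16 + -112.50)/2 = 30.33° is on the wrong side of the globe.)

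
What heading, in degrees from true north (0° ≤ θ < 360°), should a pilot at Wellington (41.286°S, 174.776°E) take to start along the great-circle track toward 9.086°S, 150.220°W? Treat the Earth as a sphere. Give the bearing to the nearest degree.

Δλ = -150.220 − 174.776 = -324.996°; wrapped into (−180°, 180°]: 35.004°.
θ = atan2( sin Δλ · cos φ₂ , cos φ₁ · sin φ₂ − sin φ₁ · cos φ₂ · cos Δλ )
  = atan2(0.56644, 0.41502) = 53.770° → normalised to [0°, 360°): 53.770°.

54°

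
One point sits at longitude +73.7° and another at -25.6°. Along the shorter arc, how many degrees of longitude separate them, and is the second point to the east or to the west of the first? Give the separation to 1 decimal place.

Raw difference: -25.6 − 73.7 = -99.3°.
Normalise into (−180°, 180°]: -99.3° stays -99.3°.
Negative ⇒ the second point lies to the west; separation 99.3°.

99.3° west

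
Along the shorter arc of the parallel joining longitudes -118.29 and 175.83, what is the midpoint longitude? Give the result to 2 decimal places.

-151.23°

Signed shortest Δλ from -118.29° to +175.83° is -65.88°.
Midpoint longitude = -118.29° + (-65.88°)/2 = -118.29° − 32.94° = -151.23°.
(The naïve average (-118.29 + +175.83)/2 = 28.77° is on the wrong side of the globe.)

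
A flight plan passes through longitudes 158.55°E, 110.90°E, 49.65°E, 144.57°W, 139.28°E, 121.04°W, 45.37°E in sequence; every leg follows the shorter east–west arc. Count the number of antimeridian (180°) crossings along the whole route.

Leg 1: +158.55° → +110.90°, shortest Δλ = -47.65° (west) — does not cross 180°.
Leg 2: +110.90° → +49.65°, shortest Δλ = -61.25° (west) — does not cross 180°.
Leg 3: +49.65° → -144.57°, shortest Δλ = 165.78° (east) — crosses 180°.
Leg 4: -144.57° → +139.28°, shortest Δλ = -76.15° (west) — crosses 180°.
Leg 5: +139.28° → -121.04°, shortest Δλ = 99.68° (east) — crosses 180°.
Leg 6: -121.04° → +45.37°, shortest Δλ = 166.41° (east) — does not cross 180°.
Total crossings: 3.

3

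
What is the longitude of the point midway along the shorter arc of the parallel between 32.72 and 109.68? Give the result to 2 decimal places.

+71.20°

Signed shortest Δλ from +32.72° to +109.68° is +76.96°.
Midpoint longitude = +32.72° + (+76.96°)/2 = +32.72° + 38.48° = +71.20°.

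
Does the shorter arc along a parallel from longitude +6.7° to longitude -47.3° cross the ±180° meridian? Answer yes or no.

No

Signed shortest Δλ = ((-47.3 − 6.7 + 180) mod 360) − 180 = -54.0°.
Going west by 54.0° from +6.7° reaches -47.3° without touching 180°.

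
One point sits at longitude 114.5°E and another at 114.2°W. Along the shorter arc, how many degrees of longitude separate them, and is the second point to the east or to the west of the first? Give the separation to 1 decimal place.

131.3° east

Raw difference: -114.2 − 114.5 = -228.7°.
Normalise into (−180°, 180°]: -228.7° + 360° = 131.3°.
Positive ⇒ the second point lies to the east; separation 131.3°.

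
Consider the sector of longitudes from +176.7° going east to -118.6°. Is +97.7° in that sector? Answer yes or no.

No

Band width going east from +176.7° to -118.6°: ((-118.6 − 176.7) mod 360) = 64.7°.
Offset of +97.7° east of the west edge: ((97.7 − 176.7) mod 360) = 281.0°.
281.0° > 64.7° ⇒ outside.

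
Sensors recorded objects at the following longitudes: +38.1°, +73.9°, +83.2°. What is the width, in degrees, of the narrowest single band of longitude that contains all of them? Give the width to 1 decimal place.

45.1°

Sort the longitudes: +38.1°, +73.9°, +83.2°.
Eastward gaps between consecutive values (wrapping around): 35.8°, 9.3°, 314.9°.
Largest gap = 314.9° ⇒ minimal covering band is its complement: 360° − 314.9° = 45.1°.
Band runs from +38.1° eastward to +83.2°.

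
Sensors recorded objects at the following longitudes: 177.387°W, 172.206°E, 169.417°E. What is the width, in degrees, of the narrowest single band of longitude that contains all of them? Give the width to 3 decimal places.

13.196°

Sort the longitudes: -177.387°, +169.417°, +172.206°.
Eastward gaps between consecutive values (wrapping around): 346.804°, 2.789°, 10.407°.
Largest gap = 346.804° ⇒ minimal covering band is its complement: 360° − 346.804° = 13.196°.
Band runs from +169.417° eastward to -177.387°, crossing the antimeridian.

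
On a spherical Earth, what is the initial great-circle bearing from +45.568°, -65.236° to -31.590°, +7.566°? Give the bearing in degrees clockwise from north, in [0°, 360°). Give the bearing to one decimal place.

123.9°

Δλ = 7.566 − -65.236 = 72.802°.
θ = atan2( sin Δλ · cos φ₂ , cos φ₁ · sin φ₂ − sin φ₁ · cos φ₂ · cos Δλ )
  = atan2(0.81373, -0.54657) = 123.888° → normalised to [0°, 360°): 123.888°.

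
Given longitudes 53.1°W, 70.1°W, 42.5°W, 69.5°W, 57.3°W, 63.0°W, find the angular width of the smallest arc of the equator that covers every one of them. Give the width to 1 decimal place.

27.6°

Sort the longitudes: -70.1°, -69.5°, -63.0°, -57.3°, -53.1°, -42.5°.
Eastward gaps between consecutive values (wrapping around): 0.6°, 6.5°, 5.7°, 4.2°, 10.6°, 332.4°.
Largest gap = 332.4° ⇒ minimal covering band is its complement: 360° − 332.4° = 27.6°.
Band runs from -70.1° eastward to -42.5°.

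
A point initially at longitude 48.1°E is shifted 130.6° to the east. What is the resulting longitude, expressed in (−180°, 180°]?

178.7°E

Start at +48.1°; shift +130.6° → +178.7°.
+178.7° already lies in (−180°, 180°].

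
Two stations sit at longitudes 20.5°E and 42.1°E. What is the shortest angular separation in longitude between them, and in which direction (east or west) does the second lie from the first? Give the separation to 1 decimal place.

Raw difference: 42.1 − 20.5 = 21.6°.
Normalise into (−180°, 180°]: 21.6° stays 21.6°.
Positive ⇒ the second point lies to the east; separation 21.6°.

21.6° east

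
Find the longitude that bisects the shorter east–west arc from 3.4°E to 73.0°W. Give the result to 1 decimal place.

Signed shortest Δλ from +3.4° to -73.0° is -76.4°.
Midpoint longitude = +3.4° + (-76.4°)/2 = +3.4° − 38.2° = -34.8°.

34.8°W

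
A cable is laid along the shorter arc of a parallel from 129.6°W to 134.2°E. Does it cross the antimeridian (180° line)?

Naïve |134.2 − -129.6| = 263.8° > 180°, so the shorter arc goes the other way round — across 180°.
Signed shortest Δλ = ((134.2 − -129.6 + 180) mod 360) − 180 = -96.2°.
Going west by 96.2° from -129.6° passes through 180° before reaching +134.2°.

Yes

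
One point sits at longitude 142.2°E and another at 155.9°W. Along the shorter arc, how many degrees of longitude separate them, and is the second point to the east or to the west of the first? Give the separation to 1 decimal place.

Raw difference: -155.9 − 142.2 = -298.1°.
Normalise into (−180°, 180°]: -298.1° + 360° = 61.9°.
Positive ⇒ the second point lies to the east; separation 61.9°.

61.9° east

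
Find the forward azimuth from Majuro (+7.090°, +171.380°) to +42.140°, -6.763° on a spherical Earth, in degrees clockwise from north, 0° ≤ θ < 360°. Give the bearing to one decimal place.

358.2°

Δλ = -6.763 − 171.380 = -178.143°.
θ = atan2( sin Δλ · cos φ₂ , cos φ₁ · sin φ₂ − sin φ₁ · cos φ₂ · cos Δλ )
  = atan2(-0.02403, 0.75729) = -1.817° → normalised to [0°, 360°): 358.183°.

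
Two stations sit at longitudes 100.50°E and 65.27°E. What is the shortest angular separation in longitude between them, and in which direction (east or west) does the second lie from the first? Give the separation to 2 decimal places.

Raw difference: 65.27 − 100.50 = -35.23°.
Normalise into (−180°, 180°]: -35.23° stays -35.23°.
Negative ⇒ the second point lies to the west; separation 35.23°.

35.23° west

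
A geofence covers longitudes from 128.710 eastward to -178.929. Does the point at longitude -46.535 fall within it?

Band width going east from +128.710° to -178.929°: ((-178.929 − 128.710) mod 360) = 52.361°.
Offset of -46.535° east of the west edge: ((-46.535 − 128.710) mod 360) = 184.755°.
184.755° > 52.361° ⇒ outside.

No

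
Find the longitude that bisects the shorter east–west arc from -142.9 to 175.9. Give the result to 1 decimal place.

-163.5°

Signed shortest Δλ from -142.9° to +175.9° is -41.2°.
Midpoint longitude = -142.9° + (-41.2°)/2 = -142.9° − 20.6° = -163.5°.
(The naïve average (-142.9 + +175.9)/2 = 16.5° is on the wrong side of the globe.)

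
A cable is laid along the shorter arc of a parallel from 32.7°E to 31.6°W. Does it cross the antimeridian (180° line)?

No

Signed shortest Δλ = ((-31.6 − 32.7 + 180) mod 360) − 180 = -64.3°.
Going west by 64.3° from +32.7° reaches -31.6° without touching 180°.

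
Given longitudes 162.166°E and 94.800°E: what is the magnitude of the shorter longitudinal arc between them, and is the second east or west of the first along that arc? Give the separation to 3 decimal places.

67.366° west

Raw difference: 94.800 − 162.166 = -67.366°.
Normalise into (−180°, 180°]: -67.366° stays -67.366°.
Negative ⇒ the second point lies to the west; separation 67.366°.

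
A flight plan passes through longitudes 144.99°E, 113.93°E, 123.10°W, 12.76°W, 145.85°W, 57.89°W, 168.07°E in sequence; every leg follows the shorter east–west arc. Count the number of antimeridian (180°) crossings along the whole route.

2

Leg 1: +144.99° → +113.93°, shortest Δλ = -31.06° (west) — does not cross 180°.
Leg 2: +113.93° → -123.10°, shortest Δλ = 122.97° (east) — crosses 180°.
Leg 3: -123.10° → -12.76°, shortest Δλ = 110.34° (east) — does not cross 180°.
Leg 4: -12.76° → -145.85°, shortest Δλ = -133.09° (west) — does not cross 180°.
Leg 5: -145.85° → -57.89°, shortest Δλ = 87.96° (east) — does not cross 180°.
Leg 6: -57.89° → +168.07°, shortest Δλ = -134.04° (west) — crosses 180°.
Total crossings: 2.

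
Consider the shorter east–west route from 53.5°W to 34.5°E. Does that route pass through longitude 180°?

No

Signed shortest Δλ = ((34.5 − -53.5 + 180) mod 360) − 180 = 88.0°.
Going east by 88.0° from -53.5° reaches +34.5° without touching 180°.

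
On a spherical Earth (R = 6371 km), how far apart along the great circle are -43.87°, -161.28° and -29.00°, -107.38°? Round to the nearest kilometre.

Δλ = -107.38 − -161.28 = 53.90°.
Δφ = -29.00 − -43.87 = 14.87°.
a = sin²(Δφ/2) + cos φ₁ · cos φ₂ · sin²(Δλ/2) = 0.146256.
c = 2·atan2(√a, √(1−a)) = 0.78486 rad → d = 6371·c ≈ 5000.33 km.

5000 km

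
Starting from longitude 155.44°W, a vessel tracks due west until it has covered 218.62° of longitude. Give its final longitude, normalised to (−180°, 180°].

Start at -155.44°; shift −218.62° → -374.06°.
-374.06° lies outside (−180°, 180°]; add 360° → -14.06°.

14.06°W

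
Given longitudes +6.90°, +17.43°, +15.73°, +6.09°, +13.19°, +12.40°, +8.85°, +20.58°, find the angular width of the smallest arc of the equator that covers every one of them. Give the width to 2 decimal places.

14.49°

Sort the longitudes: +6.09°, +6.90°, +8.85°, +12.40°, +13.19°, +15.73°, +17.43°, +20.58°.
Eastward gaps between consecutive values (wrapping around): 0.81°, 1.95°, 3.55°, 0.79°, 2.54°, 1.70°, 3.15°, 345.51°.
Largest gap = 345.51° ⇒ minimal covering band is its complement: 360° − 345.51° = 14.49°.
Band runs from +6.09° eastward to +20.58°.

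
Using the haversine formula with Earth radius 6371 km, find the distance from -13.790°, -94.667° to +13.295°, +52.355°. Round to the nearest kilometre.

Δλ = 52.355 − -94.667 = 147.022°.
Δφ = 13.295 − -13.790 = 27.085°.
a = sin²(Δφ/2) + cos φ₁ · cos φ₂ · sin²(Δλ/2) = 0.923840.
c = 2·atan2(√a, √(1−a)) = 2.58239 rad → d = 6371·c ≈ 16452.43 km.

16452 km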